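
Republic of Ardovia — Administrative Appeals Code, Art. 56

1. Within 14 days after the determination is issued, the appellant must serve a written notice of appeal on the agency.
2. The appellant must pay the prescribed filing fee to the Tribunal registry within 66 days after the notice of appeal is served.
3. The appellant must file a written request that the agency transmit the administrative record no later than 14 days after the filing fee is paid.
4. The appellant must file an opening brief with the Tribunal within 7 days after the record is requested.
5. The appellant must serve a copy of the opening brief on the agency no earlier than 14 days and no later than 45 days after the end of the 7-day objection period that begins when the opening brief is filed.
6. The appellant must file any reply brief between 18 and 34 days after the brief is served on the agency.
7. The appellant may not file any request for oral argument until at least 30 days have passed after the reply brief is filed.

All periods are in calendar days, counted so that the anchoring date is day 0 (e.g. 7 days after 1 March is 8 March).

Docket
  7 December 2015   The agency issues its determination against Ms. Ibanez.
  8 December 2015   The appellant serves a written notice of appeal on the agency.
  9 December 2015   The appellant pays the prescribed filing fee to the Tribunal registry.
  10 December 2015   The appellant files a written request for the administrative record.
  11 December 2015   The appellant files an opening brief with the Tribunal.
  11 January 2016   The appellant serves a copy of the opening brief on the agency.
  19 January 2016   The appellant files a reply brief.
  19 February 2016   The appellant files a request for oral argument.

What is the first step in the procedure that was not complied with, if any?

Step 6

Step 1 — counting 14 days from 7 December 2015 (when the determination is issued) gives a deadline of 21 December 2015; 8 December 2015 is within that limit.
Step 2 — counting 66 days from 8 December 2015 (when the notice of appeal is served) gives a deadline of 12 February 2016; completed 9 December 2015, before the deadline.
Step 3 — counting 14 days from 9 December 2015 (when the filing fee is paid) gives a deadline of 23 December 2015; 10 December 2015 is within that limit.
Step 4 — counting 7 days from 10 December 2015 (when the record is requested) gives a deadline of 17 December 2015; completed 11 December 2015, before the deadline.
Step 5 — 14 and 45 days from 18 December 2015 (end of the 7-day objection period, which began when the opening brief is filed on 11 December 2015) are 1 January 2016 and 1 February 2016 respectively; done 11 January 2016 — within the window.
Step 6 — 18 and 34 days from 11 January 2016 (when the brief is served on the agency) are 29 January 2016 and 14 February 2016 respectively; done 19 January 2016 — 10 days before the window opened.
That is the first point of non-compliance.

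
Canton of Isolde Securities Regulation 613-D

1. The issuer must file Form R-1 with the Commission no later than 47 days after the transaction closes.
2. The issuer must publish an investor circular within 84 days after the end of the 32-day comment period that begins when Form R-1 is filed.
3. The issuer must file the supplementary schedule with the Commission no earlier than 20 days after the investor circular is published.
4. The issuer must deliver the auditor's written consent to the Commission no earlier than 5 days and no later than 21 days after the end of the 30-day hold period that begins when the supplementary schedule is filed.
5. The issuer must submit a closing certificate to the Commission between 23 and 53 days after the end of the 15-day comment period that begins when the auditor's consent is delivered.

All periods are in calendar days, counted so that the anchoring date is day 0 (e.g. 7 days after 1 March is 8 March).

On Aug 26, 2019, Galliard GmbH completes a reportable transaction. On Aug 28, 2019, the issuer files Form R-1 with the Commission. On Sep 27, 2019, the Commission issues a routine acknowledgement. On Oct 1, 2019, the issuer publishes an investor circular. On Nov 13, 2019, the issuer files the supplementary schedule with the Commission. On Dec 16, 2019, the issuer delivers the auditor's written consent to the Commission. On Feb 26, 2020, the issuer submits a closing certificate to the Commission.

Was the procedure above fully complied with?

Step 1: 47 days after Aug 26, 2019 (when the transaction closes) is Oct 12, 2019; Aug 28, 2019 is within that limit.
Step 2: 84 days after Sep 29, 2019 (end of the 32-day comment period, which began when Form R-1 is filed on Aug 28, 2019) is Dec 22, 2019; completed Oct 1, 2019, before the deadline.
Step 3: the earliest permitted date is 20 days after Oct 1, 2019 (when the investor circular is published), i.e. Oct 21, 2019; Nov 13, 2019 is on or after that date.
Step 4: the window is 5–21 days after Dec 13, 2019 (end of the 30-day hold period, which began when the supplementary schedule is filed on Nov 13, 2019), so Dec 18, 2019 through Jan 3, 2020; done Dec 16, 2019 — 2 days before the window opened.
That is the first point of non-compliance.

No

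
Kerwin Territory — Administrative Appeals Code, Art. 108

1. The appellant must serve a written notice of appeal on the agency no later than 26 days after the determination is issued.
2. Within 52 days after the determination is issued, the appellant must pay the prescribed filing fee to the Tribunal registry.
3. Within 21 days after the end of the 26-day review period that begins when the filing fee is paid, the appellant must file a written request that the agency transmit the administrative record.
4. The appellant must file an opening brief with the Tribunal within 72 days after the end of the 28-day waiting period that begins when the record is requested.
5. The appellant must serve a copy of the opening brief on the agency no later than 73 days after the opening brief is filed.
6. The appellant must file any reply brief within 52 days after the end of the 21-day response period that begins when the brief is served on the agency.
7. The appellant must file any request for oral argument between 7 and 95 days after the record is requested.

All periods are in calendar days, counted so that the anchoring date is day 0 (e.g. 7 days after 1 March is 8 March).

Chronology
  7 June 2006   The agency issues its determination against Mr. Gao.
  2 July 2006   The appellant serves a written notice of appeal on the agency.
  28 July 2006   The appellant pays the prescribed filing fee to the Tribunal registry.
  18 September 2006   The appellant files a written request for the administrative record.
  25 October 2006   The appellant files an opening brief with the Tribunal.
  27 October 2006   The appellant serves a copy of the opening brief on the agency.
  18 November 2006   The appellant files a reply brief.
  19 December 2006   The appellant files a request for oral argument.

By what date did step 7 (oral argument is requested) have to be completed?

22 December 2006

Step 7 runs from 18 September 2006, when the record is requested. The window is 7–95 days after 18 September 2006; it closes on 22 December 2006.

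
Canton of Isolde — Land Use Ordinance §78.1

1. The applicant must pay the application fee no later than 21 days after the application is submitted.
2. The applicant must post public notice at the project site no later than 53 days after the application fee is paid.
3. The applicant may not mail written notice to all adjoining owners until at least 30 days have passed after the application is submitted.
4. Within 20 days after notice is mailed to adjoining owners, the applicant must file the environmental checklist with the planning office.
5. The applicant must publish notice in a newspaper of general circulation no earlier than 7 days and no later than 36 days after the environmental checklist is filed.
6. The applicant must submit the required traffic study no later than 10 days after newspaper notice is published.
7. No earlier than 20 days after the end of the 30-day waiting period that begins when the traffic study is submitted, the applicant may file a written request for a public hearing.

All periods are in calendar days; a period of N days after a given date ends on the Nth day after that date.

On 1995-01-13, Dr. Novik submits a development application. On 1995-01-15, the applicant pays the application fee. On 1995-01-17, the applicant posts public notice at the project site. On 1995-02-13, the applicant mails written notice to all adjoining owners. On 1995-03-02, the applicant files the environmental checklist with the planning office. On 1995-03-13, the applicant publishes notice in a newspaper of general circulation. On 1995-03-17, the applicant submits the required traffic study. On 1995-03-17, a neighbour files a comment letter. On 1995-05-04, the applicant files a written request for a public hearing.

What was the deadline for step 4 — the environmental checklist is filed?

1995-03-05

Step 4 runs from 1995-02-13, when notice is mailed to adjoining owners. 20 days after 1995-02-13 is 1995-03-05.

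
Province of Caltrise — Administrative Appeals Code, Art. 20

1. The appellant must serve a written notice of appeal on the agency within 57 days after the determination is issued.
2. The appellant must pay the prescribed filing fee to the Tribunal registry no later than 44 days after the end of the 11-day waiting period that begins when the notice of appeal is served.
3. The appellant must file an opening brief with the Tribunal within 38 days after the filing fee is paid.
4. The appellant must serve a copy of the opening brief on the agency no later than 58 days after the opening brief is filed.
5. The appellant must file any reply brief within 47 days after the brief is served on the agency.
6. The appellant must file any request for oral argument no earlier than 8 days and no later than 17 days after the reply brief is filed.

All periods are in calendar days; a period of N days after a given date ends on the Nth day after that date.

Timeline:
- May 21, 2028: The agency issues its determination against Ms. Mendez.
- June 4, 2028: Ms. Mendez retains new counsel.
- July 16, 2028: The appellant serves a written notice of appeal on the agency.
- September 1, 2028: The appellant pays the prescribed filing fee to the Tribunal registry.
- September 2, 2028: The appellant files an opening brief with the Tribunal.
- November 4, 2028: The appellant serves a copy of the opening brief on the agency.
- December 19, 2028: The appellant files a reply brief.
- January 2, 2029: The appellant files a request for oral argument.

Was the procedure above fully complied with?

No

Step 1 — counting 57 days from May 21, 2028 (when the determination is issued) gives a deadline of July 17, 2028; July 16, 2028 is within that limit.
Step 2 — counting 44 days from July 27, 2028 (end of the 11-day waiting period, which began when the notice of appeal is served on July 16, 2028) gives a deadline of September 9, 2028; done September 1, 2028 — timely.
Step 3 — counting 38 days from September 1, 2028 (when the filing fee is paid) gives a deadline of October 9, 2028; completed September 2, 2028, before the deadline.
Step 4 — counting 58 days from September 2, 2028 (when the opening brief is filed) gives a deadline of October 30, 2028; not done until November 4, 2028, 5 days after the deadline.
The procedure was therefore not followed at step 4.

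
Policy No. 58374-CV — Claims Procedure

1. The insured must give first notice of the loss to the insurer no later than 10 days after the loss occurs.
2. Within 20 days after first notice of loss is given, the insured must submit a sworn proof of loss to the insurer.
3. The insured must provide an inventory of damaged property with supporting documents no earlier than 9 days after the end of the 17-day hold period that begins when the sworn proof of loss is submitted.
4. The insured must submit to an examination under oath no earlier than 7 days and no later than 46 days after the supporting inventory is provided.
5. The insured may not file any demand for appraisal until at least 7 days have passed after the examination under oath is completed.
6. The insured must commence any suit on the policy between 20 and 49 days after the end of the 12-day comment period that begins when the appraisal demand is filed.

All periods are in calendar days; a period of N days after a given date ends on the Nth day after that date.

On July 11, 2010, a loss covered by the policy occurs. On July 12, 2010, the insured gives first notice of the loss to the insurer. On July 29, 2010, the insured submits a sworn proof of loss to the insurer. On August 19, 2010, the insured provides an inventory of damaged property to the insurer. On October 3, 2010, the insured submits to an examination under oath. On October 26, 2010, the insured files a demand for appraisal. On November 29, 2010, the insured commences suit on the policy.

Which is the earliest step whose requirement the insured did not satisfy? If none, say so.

(1) due by July 11, 2010 + 10 days = July 21, 2010; completed July 12, 2010, before the deadline.
(2) due by July 12, 2010 + 20 days = August 1, 2010; July 29, 2010 is within that limit.
(3) permitted from August 15, 2010 + 9 days = August 24, 2010 onward; acted on August 19, 2010, 5 days prematurely.

Step 3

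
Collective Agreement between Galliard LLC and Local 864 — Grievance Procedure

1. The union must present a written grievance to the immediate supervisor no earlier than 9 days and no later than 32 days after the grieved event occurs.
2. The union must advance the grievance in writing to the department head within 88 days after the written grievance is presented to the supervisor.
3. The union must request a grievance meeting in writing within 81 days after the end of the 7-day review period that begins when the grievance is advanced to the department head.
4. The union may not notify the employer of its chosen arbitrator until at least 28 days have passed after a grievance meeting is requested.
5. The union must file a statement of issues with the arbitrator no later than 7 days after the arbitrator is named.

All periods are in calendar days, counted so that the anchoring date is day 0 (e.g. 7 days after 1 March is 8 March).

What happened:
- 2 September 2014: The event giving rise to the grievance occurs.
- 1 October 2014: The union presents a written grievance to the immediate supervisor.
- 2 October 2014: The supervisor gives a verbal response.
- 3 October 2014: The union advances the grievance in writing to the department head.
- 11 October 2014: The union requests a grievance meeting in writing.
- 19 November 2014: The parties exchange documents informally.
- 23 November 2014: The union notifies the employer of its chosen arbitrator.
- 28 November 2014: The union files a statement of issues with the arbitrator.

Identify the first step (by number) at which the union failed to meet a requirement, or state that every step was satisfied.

(1) the permitted window runs from 2 September 2014 + 9 = 11 September 2014 to 2 September 2014 + 32 = 4 October 2014; done 1 October 2014 — within the window.
(2) due by 1 October 2014 + 88 days = 28 December 2014; 3 October 2014 is within that limit.
(3) due by 10 October 2014 + 81 days = 30 December 2014; completed 11 October 2014, before the deadline.
(4) permitted from 11 October 2014 + 28 days = 8 November 2014 onward; 23 November 2014 is on or after that date.
(5) due by 23 November 2014 + 7 days = 30 November 2014; done 28 November 2014 — timely.

None — every step was satisfied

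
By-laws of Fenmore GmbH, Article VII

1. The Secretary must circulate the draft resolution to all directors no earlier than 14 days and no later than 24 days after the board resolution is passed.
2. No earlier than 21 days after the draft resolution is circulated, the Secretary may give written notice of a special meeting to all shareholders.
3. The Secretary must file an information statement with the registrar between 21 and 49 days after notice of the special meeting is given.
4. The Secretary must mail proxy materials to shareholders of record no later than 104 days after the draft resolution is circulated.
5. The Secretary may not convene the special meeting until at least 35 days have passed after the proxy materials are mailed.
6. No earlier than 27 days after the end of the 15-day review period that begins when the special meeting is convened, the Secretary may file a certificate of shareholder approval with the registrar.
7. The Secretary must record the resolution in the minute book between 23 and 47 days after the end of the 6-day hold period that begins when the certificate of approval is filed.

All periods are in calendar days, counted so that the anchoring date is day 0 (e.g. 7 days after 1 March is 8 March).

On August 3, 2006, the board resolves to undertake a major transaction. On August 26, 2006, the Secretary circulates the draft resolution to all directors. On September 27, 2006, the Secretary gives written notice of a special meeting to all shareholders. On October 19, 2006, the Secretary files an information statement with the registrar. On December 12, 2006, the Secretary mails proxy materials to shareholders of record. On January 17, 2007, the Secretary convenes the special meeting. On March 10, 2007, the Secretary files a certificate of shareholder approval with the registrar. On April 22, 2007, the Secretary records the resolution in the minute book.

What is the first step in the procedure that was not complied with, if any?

(1) the permitted window runs from August 3, 2006 + 14 = August 17, 2006 to August 3, 2006 + 24 = August 27, 2006; done August 26, 2006 — within the window.
(2) permitted from August 26, 2006 + 21 days = September 16, 2006 onward; done September 27, 2006, after the minimum wait.
(3) the permitted window runs from September 27, 2006 + 21 = October 18, 2006 to September 27, 2006 + 49 = November 15, 2006; October 19, 2006 falls inside that range.
(4) due by August 26, 2006 + 104 days = December 8, 2006; not done until December 12, 2006, 4 days after the deadline.

Step 4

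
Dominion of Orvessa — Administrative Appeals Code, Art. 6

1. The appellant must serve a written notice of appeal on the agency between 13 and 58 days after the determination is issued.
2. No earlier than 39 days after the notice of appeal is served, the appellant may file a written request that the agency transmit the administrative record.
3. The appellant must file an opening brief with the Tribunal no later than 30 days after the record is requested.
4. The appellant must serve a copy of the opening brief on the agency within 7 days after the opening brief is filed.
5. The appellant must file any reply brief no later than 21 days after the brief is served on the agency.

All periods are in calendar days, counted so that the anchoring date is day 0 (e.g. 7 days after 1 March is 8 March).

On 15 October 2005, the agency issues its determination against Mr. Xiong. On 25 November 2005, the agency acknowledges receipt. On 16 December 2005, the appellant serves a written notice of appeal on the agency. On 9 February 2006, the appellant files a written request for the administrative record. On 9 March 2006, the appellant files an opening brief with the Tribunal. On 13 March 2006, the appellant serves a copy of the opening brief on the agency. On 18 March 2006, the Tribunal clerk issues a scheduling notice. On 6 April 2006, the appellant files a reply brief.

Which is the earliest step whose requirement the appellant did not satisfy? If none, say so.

(1) the permitted window runs from 15 October 2005 + 13 = 28 October 2005 to 15 October 2005 + 58 = 12 December 2005; done 16 December 2005 — 4 days after the window closed.
That is the first point of non-compliance.

Step 1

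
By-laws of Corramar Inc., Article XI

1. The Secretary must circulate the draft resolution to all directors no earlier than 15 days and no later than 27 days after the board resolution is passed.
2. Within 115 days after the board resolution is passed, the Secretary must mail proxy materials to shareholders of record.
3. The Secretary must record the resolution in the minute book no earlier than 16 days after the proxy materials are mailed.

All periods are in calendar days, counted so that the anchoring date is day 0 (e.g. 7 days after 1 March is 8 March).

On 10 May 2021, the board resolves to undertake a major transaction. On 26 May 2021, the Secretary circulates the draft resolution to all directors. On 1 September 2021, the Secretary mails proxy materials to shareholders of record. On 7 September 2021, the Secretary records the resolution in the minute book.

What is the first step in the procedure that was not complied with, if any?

Step 1: the window is 15–27 days after 10 May 2021 (when the board resolution is passed), so 25 May 2021 through 6 June 2021; done 26 May 2021, which is between those dates.
Step 2: 115 days after 10 May 2021 (when the board resolution is passed) is 2 September 2021; 1 September 2021 is within that limit.
Step 3: the earliest permitted date is 16 days after 1 September 2021 (when the proxy materials are mailed), i.e. 17 September 2021; acted on 7 September 2021, 10 days prematurely.
The procedure was therefore not followed at step 3.

Step 3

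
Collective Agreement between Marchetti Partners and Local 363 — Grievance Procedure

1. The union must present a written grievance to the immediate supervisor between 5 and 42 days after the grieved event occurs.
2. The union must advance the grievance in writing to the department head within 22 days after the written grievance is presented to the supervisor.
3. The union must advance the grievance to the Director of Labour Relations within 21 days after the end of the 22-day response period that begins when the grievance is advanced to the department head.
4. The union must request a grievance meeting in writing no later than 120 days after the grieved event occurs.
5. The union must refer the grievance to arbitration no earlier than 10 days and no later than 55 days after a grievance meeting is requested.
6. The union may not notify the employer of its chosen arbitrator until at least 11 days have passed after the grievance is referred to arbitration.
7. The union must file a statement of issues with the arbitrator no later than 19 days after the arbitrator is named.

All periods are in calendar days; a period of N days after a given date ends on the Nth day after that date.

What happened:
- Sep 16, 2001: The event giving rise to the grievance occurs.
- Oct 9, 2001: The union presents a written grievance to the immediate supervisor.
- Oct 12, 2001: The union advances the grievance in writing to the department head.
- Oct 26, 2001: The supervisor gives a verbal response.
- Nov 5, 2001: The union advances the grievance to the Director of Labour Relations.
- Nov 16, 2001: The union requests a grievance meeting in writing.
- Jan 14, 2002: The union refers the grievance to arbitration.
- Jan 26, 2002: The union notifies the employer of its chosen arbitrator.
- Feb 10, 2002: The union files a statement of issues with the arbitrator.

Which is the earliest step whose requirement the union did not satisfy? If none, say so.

Step 5

(1) the permitted window runs from Sep 16, 2001 + 5 = Sep 21, 2001 to Sep 16, 2001 + 42 = Oct 28, 2001; done Oct 9, 2001, which is between those dates.
(2) due by Oct 9, 2001 + 22 days = Oct 31, 2001; done Oct 12, 2001 — timely.
(3) due by Nov 3, 2001 + 21 days = Nov 24, 2001; completed Nov 5, 2001, before the deadline.
(4) due by Sep 16, 2001 + 120 days = Jan 14, 2002; Nov 16, 2001 is within that limit.
(5) the permitted window runs from Nov 16, 2001 + 10 = Nov 26, 2001 to Nov 16, 2001 + 55 = Jan 10, 2002; Jan 14, 2002 is 4 days past the end of the window.
The procedure was therefore not followed at step 5.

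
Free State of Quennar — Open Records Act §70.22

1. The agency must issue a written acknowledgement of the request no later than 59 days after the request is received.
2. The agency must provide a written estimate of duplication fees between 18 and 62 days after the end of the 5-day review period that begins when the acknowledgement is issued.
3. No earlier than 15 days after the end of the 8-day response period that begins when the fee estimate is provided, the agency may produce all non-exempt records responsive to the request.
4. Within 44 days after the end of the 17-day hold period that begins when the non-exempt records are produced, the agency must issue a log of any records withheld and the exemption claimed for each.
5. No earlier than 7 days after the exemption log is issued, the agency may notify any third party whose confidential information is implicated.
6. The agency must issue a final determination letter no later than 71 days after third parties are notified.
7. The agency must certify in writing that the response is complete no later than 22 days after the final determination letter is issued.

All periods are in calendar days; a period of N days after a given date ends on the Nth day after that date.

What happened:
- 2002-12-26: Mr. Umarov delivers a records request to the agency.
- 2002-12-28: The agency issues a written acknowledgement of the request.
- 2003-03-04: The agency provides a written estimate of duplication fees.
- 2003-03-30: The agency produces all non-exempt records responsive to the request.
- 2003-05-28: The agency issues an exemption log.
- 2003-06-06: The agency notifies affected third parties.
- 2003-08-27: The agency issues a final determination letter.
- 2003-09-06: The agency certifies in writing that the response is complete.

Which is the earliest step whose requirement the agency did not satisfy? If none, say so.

Step 1: 59 days after 2002-12-26 (when the request is received) is 2003-02-23; completed 2002-12-28, before the deadline.
Step 2: the window is 18–62 days after 2003-01-02 (end of the 5-day review period, which began when the acknowledgement is issued on 2002-12-28), so 2003-01-20 through 2003-03-05; done 2003-03-04, which is between those dates.
Step 3: the earliest permitted date is 15 days after 2003-03-12 (end of the 8-day response period, which began when the fee estimate is provided on 2003-03-04), i.e. 2003-03-27; done 2003-03-30 — permitted.
Step 4: 44 days after 2003-04-16 (end of the 17-day hold period, which began when the non-exempt records are produced on 2003-03-30) is 2003-05-30; completed 2003-05-28, before the deadline.
Step 5: the earliest permitted date is 7 days after 2003-05-28 (when the exemption log is issued), i.e. 2003-06-04; done 2003-06-06, after the minimum wait.
Step 6: 71 days after 2003-06-06 (when third parties are notified) is 2003-08-16; not done until 2003-08-27, 11 days after the deadline.

Step 6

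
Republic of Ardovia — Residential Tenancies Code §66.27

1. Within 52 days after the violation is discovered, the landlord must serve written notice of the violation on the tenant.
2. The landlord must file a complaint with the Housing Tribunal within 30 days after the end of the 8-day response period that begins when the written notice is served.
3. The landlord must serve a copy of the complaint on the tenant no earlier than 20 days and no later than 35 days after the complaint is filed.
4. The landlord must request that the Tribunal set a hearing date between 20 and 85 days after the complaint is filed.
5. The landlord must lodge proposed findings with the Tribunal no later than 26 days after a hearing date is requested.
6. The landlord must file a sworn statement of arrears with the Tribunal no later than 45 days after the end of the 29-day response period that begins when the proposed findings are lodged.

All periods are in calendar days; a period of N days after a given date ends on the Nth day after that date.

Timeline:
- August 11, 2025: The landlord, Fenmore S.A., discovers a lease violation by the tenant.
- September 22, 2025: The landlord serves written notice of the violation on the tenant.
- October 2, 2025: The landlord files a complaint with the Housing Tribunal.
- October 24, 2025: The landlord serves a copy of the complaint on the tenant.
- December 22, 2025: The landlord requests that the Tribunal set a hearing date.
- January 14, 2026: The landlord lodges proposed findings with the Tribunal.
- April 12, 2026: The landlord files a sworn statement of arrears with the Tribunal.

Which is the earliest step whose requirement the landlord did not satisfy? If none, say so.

Step 1 — counting 52 days from August 11, 2025 (when the violation is discovered) gives a deadline of October 2, 2025; September 22, 2025 is within that limit.
Step 2 — counting 30 days from September 30, 2025 (end of the 8-day response period, which began when the written notice is served on September 22, 2025) gives a deadline of October 30, 2025; completed October 2, 2025, before the deadline.
Step 3 — 20 and 35 days from October 2, 2025 (when the complaint is filed) are October 22, 2025 and November 6, 2025 respectively; done October 24, 2025 — within the window.
Step 4 — 20 and 85 days from October 2, 2025 (when the complaint is filed) are October 22, 2025 and December 26, 2025 respectively; December 22, 2025 falls inside that range.
Step 5 — counting 26 days from December 22, 2025 (when a hearing date is requested) gives a deadline of January 17, 2026; January 14, 2026 is within that limit.
Step 6 — counting 45 days from February 12, 2026 (end of the 29-day response period, which began when the proposed findings are lodged on January 14, 2026) gives a deadline of March 29, 2026; not done until April 12, 2026, 14 days after the deadline.
Later steps need not be reached.

Step 6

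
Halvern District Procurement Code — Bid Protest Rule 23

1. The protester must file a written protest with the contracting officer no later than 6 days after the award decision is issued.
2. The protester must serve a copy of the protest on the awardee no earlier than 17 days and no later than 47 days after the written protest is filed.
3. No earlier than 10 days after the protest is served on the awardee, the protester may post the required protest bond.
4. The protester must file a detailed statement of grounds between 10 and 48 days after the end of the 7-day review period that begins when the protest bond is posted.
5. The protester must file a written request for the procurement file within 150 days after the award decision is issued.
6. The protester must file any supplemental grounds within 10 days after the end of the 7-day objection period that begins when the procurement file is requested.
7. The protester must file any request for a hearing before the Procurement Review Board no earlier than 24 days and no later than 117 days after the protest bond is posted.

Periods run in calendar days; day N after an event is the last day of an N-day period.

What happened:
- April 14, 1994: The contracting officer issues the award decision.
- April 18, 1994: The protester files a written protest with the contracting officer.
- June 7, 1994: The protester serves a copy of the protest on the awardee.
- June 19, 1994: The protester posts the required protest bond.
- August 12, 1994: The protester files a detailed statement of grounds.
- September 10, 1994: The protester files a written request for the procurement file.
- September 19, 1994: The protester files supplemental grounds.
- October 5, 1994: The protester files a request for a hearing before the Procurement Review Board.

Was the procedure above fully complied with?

(1) due by April 14, 1994 + 6 days = April 20, 1994; April 18, 1994 is within that limit.
(2) the permitted window runs from April 18, 1994 + 17 = May 5, 1994 to April 18, 1994 + 47 = June 4, 1994; June 7, 1994 is 3 days past the end of the window.

No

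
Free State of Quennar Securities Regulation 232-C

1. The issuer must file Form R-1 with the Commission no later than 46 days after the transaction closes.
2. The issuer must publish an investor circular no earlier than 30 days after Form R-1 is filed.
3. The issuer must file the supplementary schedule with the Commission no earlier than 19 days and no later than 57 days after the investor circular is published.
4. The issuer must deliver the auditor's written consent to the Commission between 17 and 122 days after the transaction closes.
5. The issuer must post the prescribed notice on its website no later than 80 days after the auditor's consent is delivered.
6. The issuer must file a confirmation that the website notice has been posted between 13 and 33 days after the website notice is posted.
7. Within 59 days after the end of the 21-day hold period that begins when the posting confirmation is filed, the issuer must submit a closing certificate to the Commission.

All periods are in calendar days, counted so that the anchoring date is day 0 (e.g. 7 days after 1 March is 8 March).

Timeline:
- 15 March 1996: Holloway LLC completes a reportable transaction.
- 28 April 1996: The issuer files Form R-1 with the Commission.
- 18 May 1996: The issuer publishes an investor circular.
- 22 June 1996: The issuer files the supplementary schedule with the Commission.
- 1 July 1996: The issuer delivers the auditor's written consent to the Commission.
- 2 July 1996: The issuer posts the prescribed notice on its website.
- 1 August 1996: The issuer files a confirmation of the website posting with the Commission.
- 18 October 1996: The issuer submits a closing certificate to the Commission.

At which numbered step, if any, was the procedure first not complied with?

Step 2

Step 1 — counting 46 days from 15 March 1996 (when the transaction closes) gives a deadline of 30 April 1996; completed 28 April 1996, before the deadline.
Step 2 — must wait 30 days from 28 April 1996 (when Form R-1 is filed), so not before 28 May 1996; acted on 18 May 1996, 10 days prematurely.
Later steps need not be reached.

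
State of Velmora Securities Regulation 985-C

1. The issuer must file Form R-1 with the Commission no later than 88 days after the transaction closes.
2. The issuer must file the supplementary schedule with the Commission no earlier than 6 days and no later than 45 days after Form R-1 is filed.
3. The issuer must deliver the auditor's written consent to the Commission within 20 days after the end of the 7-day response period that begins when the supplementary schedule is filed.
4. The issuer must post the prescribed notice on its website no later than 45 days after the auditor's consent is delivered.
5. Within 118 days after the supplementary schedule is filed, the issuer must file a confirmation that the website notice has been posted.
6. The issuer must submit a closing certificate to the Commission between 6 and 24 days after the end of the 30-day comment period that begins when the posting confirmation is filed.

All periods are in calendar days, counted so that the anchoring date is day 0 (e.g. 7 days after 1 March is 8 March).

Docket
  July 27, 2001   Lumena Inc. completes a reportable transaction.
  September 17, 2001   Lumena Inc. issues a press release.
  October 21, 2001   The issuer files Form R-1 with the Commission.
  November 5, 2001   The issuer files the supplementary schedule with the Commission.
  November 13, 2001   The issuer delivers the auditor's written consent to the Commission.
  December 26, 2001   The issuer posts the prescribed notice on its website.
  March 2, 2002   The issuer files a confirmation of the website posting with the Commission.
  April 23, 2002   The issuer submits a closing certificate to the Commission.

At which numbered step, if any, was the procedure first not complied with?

(1) due by July 27, 2001 + 88 days = October 23, 2001; October 21, 2001 is within that limit.
(2) the permitted window runs from October 21, 2001 + 6 = October 27, 2001 to October 21, 2001 + 45 = December 5, 2001; done November 5, 2001, which is between those dates.
(3) due by November 12, 2001 + 20 days = December 2, 2001; completed November 13, 2001, before the deadline.
(4) due by November 13, 2001 + 45 days = December 28, 2001; December 26, 2001 is within that limit.
(5) due by November 5, 2001 + 118 days = March 3, 2002; completed March 2, 2002, before the deadline.
(6) the permitted window runs from April 1, 2002 + 6 = April 7, 2002 to April 1, 2002 + 24 = April 25, 2002; April 23, 2002 falls inside that range.

None — every step was satisfied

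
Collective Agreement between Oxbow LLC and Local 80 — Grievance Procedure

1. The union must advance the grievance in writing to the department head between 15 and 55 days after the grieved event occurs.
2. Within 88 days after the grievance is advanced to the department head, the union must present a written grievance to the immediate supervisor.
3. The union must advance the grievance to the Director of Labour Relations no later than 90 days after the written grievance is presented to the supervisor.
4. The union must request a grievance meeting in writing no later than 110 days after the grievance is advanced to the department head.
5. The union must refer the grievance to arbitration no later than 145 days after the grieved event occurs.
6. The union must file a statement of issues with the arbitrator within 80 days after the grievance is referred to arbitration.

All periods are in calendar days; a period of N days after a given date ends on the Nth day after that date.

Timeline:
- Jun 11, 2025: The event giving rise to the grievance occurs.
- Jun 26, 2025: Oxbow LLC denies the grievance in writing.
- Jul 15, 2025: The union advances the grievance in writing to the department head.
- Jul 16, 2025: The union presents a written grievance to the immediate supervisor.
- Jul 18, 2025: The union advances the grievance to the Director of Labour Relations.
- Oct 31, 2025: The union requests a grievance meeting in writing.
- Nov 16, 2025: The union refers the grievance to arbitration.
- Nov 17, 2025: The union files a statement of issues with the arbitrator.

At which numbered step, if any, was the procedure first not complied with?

(1) the permitted window runs from Jun 11, 2025 + 15 = Jun 26, 2025 to Jun 11, 2025 + 55 = Aug 5, 2025; done Jul 15, 2025 — within the window.
(2) due by Jul 15, 2025 + 88 days = Oct 11, 2025; completed Jul 16, 2025, before the deadline.
(3) due by Jul 16, 2025 + 90 days = Oct 14, 2025; completed Jul 18, 2025, before the deadline.
(4) due by Jul 15, 2025 + 110 days = Nov 2, 2025; Oct 31, 2025 is within that limit.
(5) due by Jun 11, 2025 + 145 days = Nov 3, 2025; done Nov 16, 2025 — 13 days late.

Step 5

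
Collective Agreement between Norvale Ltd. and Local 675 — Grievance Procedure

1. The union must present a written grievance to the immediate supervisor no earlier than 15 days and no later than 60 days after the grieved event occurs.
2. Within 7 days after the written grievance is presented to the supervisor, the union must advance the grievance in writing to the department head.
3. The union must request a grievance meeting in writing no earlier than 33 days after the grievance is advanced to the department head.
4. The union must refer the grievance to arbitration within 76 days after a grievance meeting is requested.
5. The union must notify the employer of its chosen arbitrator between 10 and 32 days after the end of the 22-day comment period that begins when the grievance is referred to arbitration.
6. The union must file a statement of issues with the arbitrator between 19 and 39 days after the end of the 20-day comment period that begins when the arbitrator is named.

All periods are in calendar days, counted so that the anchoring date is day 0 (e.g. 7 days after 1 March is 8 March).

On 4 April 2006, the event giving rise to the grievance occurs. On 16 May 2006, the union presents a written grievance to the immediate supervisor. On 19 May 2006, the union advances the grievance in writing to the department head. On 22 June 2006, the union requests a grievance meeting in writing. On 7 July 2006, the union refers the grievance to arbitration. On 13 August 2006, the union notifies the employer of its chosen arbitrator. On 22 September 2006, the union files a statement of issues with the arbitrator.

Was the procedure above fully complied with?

Step 1 — 15 and 60 days from 4 April 2006 (when the grieved event occurs) are 19 April 2006 and 3 June 2006 respectively; done 16 May 2006, which is between those dates.
Step 2 — counting 7 days from 16 May 2006 (when the written grievance is presented to the supervisor) gives a deadline of 23 May 2006; completed 19 May 2006, before the deadline.
Step 3 — must wait 33 days from 19 May 2006 (when the grievance is advanced to the department head), so not before 21 June 2006; 22 June 2006 is on or after that date.
Step 4 — counting 76 days from 22 June 2006 (when a grievance meeting is requested) gives a deadline of 6 September 2006; 7 July 2006 is within that limit.
Step 5 — 10 and 32 days from 29 July 2006 (end of the 22-day comment period, which began when the grievance is referred to arbitration on 7 July 2006) are 8 August 2006 and 30 August 2006 respectively; done 13 August 2006 — within the window.
Step 6 — 19 and 39 days from 2 September 2006 (end of the 20-day comment period, which began when the arbitrator is named on 13 August 2006) are 21 September 2006 and 11 October 2006 respectively; done 22 September 2006 — within the window.

Yes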